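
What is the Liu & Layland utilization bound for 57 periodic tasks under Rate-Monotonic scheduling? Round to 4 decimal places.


Compute 2^(1/57) = 1.0122347161
Subtract 1: 1.0122347161 - 1 = 0.0122347161
Multiply by n: 57 * 0.0122347161 = 0.6973788177
Round to 4 dp: 0.6974

0.6974


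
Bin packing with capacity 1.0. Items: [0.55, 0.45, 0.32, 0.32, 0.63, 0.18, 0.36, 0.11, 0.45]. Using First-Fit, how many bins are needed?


Place items sequentially using First-Fit:
  Item 0.55 -> new Bin 1
  Item 0.45 -> Bin 1 (now 1.0)
  Item 0.32 -> new Bin 2
  Item 0.32 -> Bin 2 (now 0.64)
  Item 0.63 -> new Bin 3
  Item 0.18 -> Bin 2 (now 0.82)
  Item 0.36 -> Bin 3 (now 0.99)
  Item 0.11 -> Bin 2 (now 0.93)
  Item 0.45 -> new Bin 4
Total bins used = 4

4


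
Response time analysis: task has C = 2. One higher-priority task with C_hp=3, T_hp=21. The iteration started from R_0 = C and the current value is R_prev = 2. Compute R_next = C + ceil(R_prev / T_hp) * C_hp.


R_next = C + ceil(R_prev / T_hp) * C_hp
ceil(2 / 21) = ceil(0.0952) = 1
Interference = 1 * 3 = 3
R_next = 2 + 3 = 5

5


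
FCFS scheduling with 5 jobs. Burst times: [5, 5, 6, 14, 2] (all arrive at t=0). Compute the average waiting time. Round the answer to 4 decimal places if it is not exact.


FCFS order (as given): [5, 5, 6, 14, 2]
Waiting times:
  Job 1: wait = 0
  Job 2: wait = 5
  Job 3: wait = 10
  Job 4: wait = 16
  Job 5: wait = 30
Sum of waiting times = 61
Average waiting time = 61/5 = 12.2

12.2


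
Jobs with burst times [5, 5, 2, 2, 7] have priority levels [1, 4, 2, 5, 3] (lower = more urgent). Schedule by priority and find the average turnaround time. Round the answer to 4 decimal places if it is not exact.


Sort by priority (ascending = highest first):
Order: [(1, 5), (2, 2), (3, 7), (4, 5), (5, 2)]
Completion times:
  Priority 1, burst=5, C=5
  Priority 2, burst=2, C=7
  Priority 3, burst=7, C=14
  Priority 4, burst=5, C=19
  Priority 5, burst=2, C=21
Average turnaround = 66/5 = 13.2

13.2


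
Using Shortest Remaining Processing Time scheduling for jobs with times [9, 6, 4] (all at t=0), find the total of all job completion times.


Since all jobs arrive at t=0, SRPT equals SPT ordering.
SPT order: [4, 6, 9]
Completion times:
  Job 1: p=4, C=4
  Job 2: p=6, C=10
  Job 3: p=9, C=19
Total completion time = 4 + 10 + 19 = 33

33


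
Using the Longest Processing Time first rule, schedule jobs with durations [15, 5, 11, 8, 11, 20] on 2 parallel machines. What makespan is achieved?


Sort jobs in decreasing order (LPT): [20, 15, 11, 11, 8, 5]
Assign each job to the least loaded machine:
  Machine 1: jobs [20, 11, 5], load = 36
  Machine 2: jobs [15, 11, 8], load = 34
Makespan = max load = 36

36


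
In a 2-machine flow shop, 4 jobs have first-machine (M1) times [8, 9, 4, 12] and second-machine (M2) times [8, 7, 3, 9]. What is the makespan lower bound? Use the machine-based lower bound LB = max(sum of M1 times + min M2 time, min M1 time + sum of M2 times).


LB1 = sum(M1 times) + min(M2 times) = 33 + 3 = 36
LB2 = min(M1 times) + sum(M2 times) = 4 + 27 = 31
Lower bound = max(LB1, LB2) = max(36, 31) = 36

36


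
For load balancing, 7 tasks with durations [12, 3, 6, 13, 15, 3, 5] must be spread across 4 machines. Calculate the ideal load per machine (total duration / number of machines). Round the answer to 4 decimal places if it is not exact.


Total processing time = 12 + 3 + 6 + 13 + 15 + 3 + 5 = 57
Number of machines = 4
Ideal balanced load = 57 / 4 = 14.25

14.25


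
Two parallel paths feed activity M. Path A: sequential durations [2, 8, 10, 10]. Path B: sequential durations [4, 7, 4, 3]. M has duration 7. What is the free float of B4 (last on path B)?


ES(B4) = sum of predecessors on chain B = 15
EF(B4) = ES + duration = 15 + 3 = 18
Successor of B4 is M. ES(M) = max(sum(A), sum(B)) = max(30, 18) = 30
Free float = ES(successor) - EF(current) = 30 - 18 = 12

12


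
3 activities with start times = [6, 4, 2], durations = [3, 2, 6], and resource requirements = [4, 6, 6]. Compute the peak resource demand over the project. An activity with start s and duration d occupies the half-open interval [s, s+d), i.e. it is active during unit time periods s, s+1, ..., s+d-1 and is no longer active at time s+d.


Each activity i is active on [start_i, start_i + duration_i).
Compute total resource usage per time slot:
  t=0: active resources = [], total = 0
  t=1: active resources = [], total = 0
  t=2: active resources = [6], total = 6
  t=3: active resources = [6], total = 6
  t=4: active resources = [6, 6], total = 12
  t=5: active resources = [6, 6], total = 12
  t=6: active resources = [4, 6], total = 10
  t=7: active resources = [4, 6], total = 10
  t=8: active resources = [4], total = 4
Peak resource demand = 12

12


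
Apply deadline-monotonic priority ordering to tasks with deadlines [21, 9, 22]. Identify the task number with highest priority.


Sort tasks by relative deadline (ascending):
  Task 2: deadline = 9
  Task 1: deadline = 21
  Task 3: deadline = 22
Priority order (highest first): [2, 1, 3]
Highest priority task = 2

2


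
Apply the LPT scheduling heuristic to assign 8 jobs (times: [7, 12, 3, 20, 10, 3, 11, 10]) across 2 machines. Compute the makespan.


Sort jobs in decreasing order (LPT): [20, 12, 11, 10, 10, 7, 3, 3]
Assign each job to the least loaded machine:
  Machine 1: jobs [20, 10, 7], load = 37
  Machine 2: jobs [12, 11, 10, 3, 3], load = 39
Makespan = max load = 39

39


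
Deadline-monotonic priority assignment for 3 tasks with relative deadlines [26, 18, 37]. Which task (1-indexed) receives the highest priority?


Sort tasks by relative deadline (ascending):
  Task 2: deadline = 18
  Task 1: deadline = 26
  Task 3: deadline = 37
Priority order (highest first): [2, 1, 3]
Highest priority task = 2

2


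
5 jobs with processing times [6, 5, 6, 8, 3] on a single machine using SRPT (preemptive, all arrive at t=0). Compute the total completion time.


Since all jobs arrive at t=0, SRPT equals SPT ordering.
SPT order: [3, 5, 6, 6, 8]
Completion times:
  Job 1: p=3, C=3
  Job 2: p=5, C=8
  Job 3: p=6, C=14
  Job 4: p=6, C=20
  Job 5: p=8, C=28
Total completion time = 3 + 8 + 14 + 20 + 28 = 73

73


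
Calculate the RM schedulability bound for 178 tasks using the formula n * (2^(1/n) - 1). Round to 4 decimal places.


Compute 2^(1/178) = 1.0039016771
Subtract 1: 1.0039016771 - 1 = 0.0039016771
Multiply by n: 178 * 0.0039016771 = 0.6944985238
Round to 4 dp: 0.6945

0.6945


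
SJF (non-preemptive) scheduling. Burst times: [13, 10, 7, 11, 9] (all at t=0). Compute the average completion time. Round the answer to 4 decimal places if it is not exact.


SJF order (ascending): [7, 9, 10, 11, 13]
Completion times:
  Job 1: burst=7, C=7
  Job 2: burst=9, C=16
  Job 3: burst=10, C=26
  Job 4: burst=11, C=37
  Job 5: burst=13, C=50
Average completion = 136/5 = 27.2

27.2


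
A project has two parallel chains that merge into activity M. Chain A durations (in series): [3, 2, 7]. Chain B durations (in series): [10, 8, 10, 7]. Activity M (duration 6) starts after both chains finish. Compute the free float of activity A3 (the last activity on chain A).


ES(A3) = sum of predecessors on chain A = 5
EF(A3) = ES + duration = 5 + 7 = 12
Successor of A3 is M. ES(M) = max(sum(A), sum(B)) = max(12, 35) = 35
Free float = ES(successor) - EF(current) = 35 - 12 = 23

23


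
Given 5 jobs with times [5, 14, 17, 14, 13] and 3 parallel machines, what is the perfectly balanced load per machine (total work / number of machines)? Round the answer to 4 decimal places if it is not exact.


Total processing time = 5 + 14 + 17 + 14 + 13 = 63
Number of machines = 3
Ideal balanced load = 63 / 3 = 21.0

21.0


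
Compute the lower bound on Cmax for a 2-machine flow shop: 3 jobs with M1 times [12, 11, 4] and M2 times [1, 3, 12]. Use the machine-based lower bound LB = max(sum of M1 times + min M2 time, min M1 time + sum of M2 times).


LB1 = sum(M1 times) + min(M2 times) = 27 + 1 = 28
LB2 = min(M1 times) + sum(M2 times) = 4 + 16 = 20
Lower bound = max(LB1, LB2) = max(28, 20) = 28

28


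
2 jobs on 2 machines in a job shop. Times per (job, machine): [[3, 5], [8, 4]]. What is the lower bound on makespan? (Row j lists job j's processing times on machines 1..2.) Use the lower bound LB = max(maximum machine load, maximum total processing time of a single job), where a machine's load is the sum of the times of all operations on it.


Machine loads:
  Machine 1: 3 + 8 = 11
  Machine 2: 5 + 4 = 9
Max machine load = 11
Job totals:
  Job 1: 8
  Job 2: 12
Max job total = 12
Lower bound = max(11, 12) = 12

12


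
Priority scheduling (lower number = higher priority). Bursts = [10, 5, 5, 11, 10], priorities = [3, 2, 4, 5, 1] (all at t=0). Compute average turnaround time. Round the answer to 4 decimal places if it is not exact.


Sort by priority (ascending = highest first):
Order: [(1, 10), (2, 5), (3, 10), (4, 5), (5, 11)]
Completion times:
  Priority 1, burst=10, C=10
  Priority 2, burst=5, C=15
  Priority 3, burst=10, C=25
  Priority 4, burst=5, C=30
  Priority 5, burst=11, C=41
Average turnaround = 121/5 = 24.2

24.2


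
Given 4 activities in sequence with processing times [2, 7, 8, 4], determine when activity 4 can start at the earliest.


Activity 4 starts after activities 1 through 3 complete.
Predecessor durations: [2, 7, 8]
ES = 2 + 7 + 8 = 17

17


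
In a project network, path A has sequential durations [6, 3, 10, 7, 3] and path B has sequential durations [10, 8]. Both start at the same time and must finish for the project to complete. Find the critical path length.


Path A total = 6 + 3 + 10 + 7 + 3 = 29
Path B total = 10 + 8 = 18
Critical path = longest path = max(29, 18) = 29

29


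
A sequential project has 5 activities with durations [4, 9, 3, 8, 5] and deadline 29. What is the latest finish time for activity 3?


LF(activity 3) = deadline - sum of successor durations
Successors: activities 4 through 5 with durations [8, 5]
Sum of successor durations = 13
LF = 29 - 13 = 16

16


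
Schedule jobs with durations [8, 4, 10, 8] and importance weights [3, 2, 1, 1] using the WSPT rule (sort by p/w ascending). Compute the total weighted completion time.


Compute p/w ratios and sort ascending (WSPT): [(4, 2), (8, 3), (8, 1), (10, 1)]
Compute weighted completion times:
  Job (p=4,w=2): C=4, w*C=2*4=8
  Job (p=8,w=3): C=12, w*C=3*12=36
  Job (p=8,w=1): C=20, w*C=1*20=20
  Job (p=10,w=1): C=30, w*C=1*30=30
Total weighted completion time = 94

94


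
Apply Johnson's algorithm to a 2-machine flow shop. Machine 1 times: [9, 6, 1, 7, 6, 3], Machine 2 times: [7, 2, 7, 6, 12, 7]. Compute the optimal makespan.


Apply Johnson's rule:
  Group 1 (a <= b): [(3, 1, 7), (6, 3, 7), (5, 6, 12)]
  Group 2 (a > b): [(1, 9, 7), (4, 7, 6), (2, 6, 2)]
Optimal job order: [3, 6, 5, 1, 4, 2]
Schedule:
  Job 3: M1 done at 1, M2 done at 8
  Job 6: M1 done at 4, M2 done at 15
  Job 5: M1 done at 10, M2 done at 27
  Job 1: M1 done at 19, M2 done at 34
  Job 4: M1 done at 26, M2 done at 40
  Job 2: M1 done at 32, M2 done at 42
Makespan = 42

42


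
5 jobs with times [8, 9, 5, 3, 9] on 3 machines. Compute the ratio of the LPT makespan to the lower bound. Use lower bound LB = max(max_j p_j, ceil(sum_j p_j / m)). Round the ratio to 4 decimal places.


LPT order: [9, 9, 8, 5, 3]
Machine loads after assignment: [12, 9, 13]
LPT makespan = 13
Lower bound = max(max_job, ceil(total/3)) = max(9, 12) = 12
Ratio = 13 / 12 = 1.0833

1.0833


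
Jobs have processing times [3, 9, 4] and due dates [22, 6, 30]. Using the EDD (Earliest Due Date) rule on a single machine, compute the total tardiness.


Sort by due date (EDD order): [(9, 6), (3, 22), (4, 30)]
Compute completion times and tardiness:
  Job 1: p=9, d=6, C=9, tardiness=max(0,9-6)=3
  Job 2: p=3, d=22, C=12, tardiness=max(0,12-22)=0
  Job 3: p=4, d=30, C=16, tardiness=max(0,16-30)=0
Total tardiness = 3

3


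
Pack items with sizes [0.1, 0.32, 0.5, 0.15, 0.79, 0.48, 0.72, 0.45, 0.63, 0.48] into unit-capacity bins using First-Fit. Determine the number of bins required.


Place items sequentially using First-Fit:
  Item 0.1 -> new Bin 1
  Item 0.32 -> Bin 1 (now 0.42)
  Item 0.5 -> Bin 1 (now 0.92)
  Item 0.15 -> new Bin 2
  Item 0.79 -> Bin 2 (now 0.94)
  Item 0.48 -> new Bin 3
  Item 0.72 -> new Bin 4
  Item 0.45 -> Bin 3 (now 0.93)
  Item 0.63 -> new Bin 5
  Item 0.48 -> new Bin 6
Total bins used = 6

6


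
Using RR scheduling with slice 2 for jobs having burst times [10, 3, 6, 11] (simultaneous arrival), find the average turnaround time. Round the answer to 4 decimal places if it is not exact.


Time quantum = 2
Execution trace:
  J1 runs 2 units, time = 2
  J2 runs 2 units, time = 4
  J3 runs 2 units, time = 6
  J4 runs 2 units, time = 8
  J1 runs 2 units, time = 10
  J2 runs 1 units, time = 11
  J3 runs 2 units, time = 13
  J4 runs 2 units, time = 15
  J1 runs 2 units, time = 17
  J3 runs 2 units, time = 19
  J4 runs 2 units, time = 21
  J1 runs 2 units, time = 23
  J4 runs 2 units, time = 25
  J1 runs 2 units, time = 27
  J4 runs 2 units, time = 29
  J4 runs 1 units, time = 30
Finish times: [27, 11, 19, 30]
Average turnaround = 87/4 = 21.75

21.75


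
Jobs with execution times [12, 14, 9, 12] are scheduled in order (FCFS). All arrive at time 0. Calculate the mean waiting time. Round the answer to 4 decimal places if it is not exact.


FCFS order (as given): [12, 14, 9, 12]
Waiting times:
  Job 1: wait = 0
  Job 2: wait = 12
  Job 3: wait = 26
  Job 4: wait = 35
Sum of waiting times = 73
Average waiting time = 73/4 = 18.25

18.25


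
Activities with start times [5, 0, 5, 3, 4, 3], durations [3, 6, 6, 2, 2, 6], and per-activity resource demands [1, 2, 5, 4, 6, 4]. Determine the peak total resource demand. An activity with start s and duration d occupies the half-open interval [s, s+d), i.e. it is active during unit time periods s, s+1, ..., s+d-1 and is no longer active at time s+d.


Each activity i is active on [start_i, start_i + duration_i).
Compute total resource usage per time slot:
  t=0: active resources = [2], total = 2
  t=1: active resources = [2], total = 2
  t=2: active resources = [2], total = 2
  t=3: active resources = [2, 4, 4], total = 10
  t=4: active resources = [2, 4, 6, 4], total = 16
  t=5: active resources = [1, 2, 5, 6, 4], total = 18
  t=6: active resources = [1, 5, 4], total = 10
  t=7: active resources = [1, 5, 4], total = 10
  t=8: active resources = [5, 4], total = 9
  t=9: active resources = [5], total = 5
  t=10: active resources = [5], total = 5
Peak resource demand = 18

18


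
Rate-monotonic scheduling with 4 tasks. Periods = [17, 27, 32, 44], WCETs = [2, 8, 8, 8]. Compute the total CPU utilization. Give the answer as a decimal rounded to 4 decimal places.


Compute individual utilizations (exact fractions):
  Task 1: C/T = 2/17 (approx. 0.1176)
  Task 2: C/T = 8/27 (approx. 0.2963)
  Task 3: C/T = 8/32 = 1/4 (approx. 0.25)
  Task 4: C/T = 8/44 = 2/11 (approx. 0.1818)
Total utilization U = 2/17 + 8/27 + 1/4 + 2/11 = 17081/20196
Rounded to 4 decimal places: U = 0.8458
RM (Liu & Layland) bound for 4 tasks = 0.756828; compare with U = 17081/20196 (approx. 0.845762)
bound < U <= 1, so the RM sufficient condition is not met (inconclusive; an exact test such as response-time analysis is needed).

0.8458


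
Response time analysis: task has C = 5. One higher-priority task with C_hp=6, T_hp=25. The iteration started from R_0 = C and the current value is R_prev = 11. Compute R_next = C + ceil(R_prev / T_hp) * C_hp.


R_next = C + ceil(R_prev / T_hp) * C_hp
ceil(11 / 25) = ceil(0.44) = 1
Interference = 1 * 6 = 6
R_next = 5 + 6 = 11
R_next = R_prev, so the iteration has converged (response time = 11).

11


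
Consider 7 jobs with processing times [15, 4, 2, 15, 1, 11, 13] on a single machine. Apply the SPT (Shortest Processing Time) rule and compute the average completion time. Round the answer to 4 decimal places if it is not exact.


Sort jobs by processing time (SPT order): [1, 2, 4, 11, 13, 15, 15]
Compute completion times sequentially:
  Job 1: processing = 1, completes at 1
  Job 2: processing = 2, completes at 3
  Job 3: processing = 4, completes at 7
  Job 4: processing = 11, completes at 18
  Job 5: processing = 13, completes at 31
  Job 6: processing = 15, completes at 46
  Job 7: processing = 15, completes at 61
Sum of completion times = 167
Average completion time = 167/7 = 23.8571

23.8571


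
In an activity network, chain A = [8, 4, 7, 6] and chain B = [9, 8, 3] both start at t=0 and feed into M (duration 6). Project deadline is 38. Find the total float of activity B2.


Forward pass: ES(B2) = sum of predecessors on chain B = 9
EF = ES + duration = 9 + 8 = 17
Backward pass: LF(M) = deadline = 38; LS(M) = 38 - 6 = 32
LF(B2) = LS(M) - sum(successors on chain B) = 32 - 3 = 29
LS = LF - duration = 29 - 8 = 21
Total float = LS - ES = 21 - 9 = 12

12


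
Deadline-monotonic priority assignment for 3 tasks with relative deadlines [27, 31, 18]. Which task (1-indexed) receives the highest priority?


Sort tasks by relative deadline (ascending):
  Task 3: deadline = 18
  Task 1: deadline = 27
  Task 2: deadline = 31
Priority order (highest first): [3, 1, 2]
Highest priority task = 3

3


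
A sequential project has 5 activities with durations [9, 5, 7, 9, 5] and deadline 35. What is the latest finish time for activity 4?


LF(activity 4) = deadline - sum of successor durations
Successors: activities 5 through 5 with durations [5]
Sum of successor durations = 5
LF = 35 - 5 = 30

30


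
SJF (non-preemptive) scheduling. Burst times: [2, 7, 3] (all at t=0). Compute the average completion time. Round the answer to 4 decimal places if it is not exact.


SJF order (ascending): [2, 3, 7]
Completion times:
  Job 1: burst=2, C=2
  Job 2: burst=3, C=5
  Job 3: burst=7, C=12
Average completion = 19/3 = 6.3333

6.3333


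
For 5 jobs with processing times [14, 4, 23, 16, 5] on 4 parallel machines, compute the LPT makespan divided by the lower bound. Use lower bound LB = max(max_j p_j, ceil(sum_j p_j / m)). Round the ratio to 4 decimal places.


LPT order: [23, 16, 14, 5, 4]
Machine loads after assignment: [23, 16, 14, 9]
LPT makespan = 23
Lower bound = max(max_job, ceil(total/4)) = max(23, 16) = 23
Ratio = 23 / 23 = 1.0

1.0


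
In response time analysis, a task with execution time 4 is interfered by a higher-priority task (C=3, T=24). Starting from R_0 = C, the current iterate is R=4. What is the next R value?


R_next = C + ceil(R_prev / T_hp) * C_hp
ceil(4 / 24) = ceil(0.1667) = 1
Interference = 1 * 3 = 3
R_next = 4 + 3 = 7

7


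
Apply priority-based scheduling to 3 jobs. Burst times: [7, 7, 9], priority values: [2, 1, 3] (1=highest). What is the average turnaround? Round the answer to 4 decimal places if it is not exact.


Sort by priority (ascending = highest first):
Order: [(1, 7), (2, 7), (3, 9)]
Completion times:
  Priority 1, burst=7, C=7
  Priority 2, burst=7, C=14
  Priority 3, burst=9, C=23
Average turnaround = 44/3 = 14.6667

14.6667


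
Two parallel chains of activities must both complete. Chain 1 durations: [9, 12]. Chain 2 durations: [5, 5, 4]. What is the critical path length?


Path A total = 9 + 12 = 21
Path B total = 5 + 5 + 4 = 14
Critical path = longest path = max(21, 14) = 21

21


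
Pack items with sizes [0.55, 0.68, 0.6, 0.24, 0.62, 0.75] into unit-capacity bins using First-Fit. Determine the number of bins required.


Place items sequentially using First-Fit:
  Item 0.55 -> new Bin 1
  Item 0.68 -> new Bin 2
  Item 0.6 -> new Bin 3
  Item 0.24 -> Bin 1 (now 0.79)
  Item 0.62 -> new Bin 4
  Item 0.75 -> new Bin 5
Total bins used = 5

5


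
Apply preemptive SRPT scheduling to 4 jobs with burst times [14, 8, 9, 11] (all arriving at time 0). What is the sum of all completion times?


Since all jobs arrive at t=0, SRPT equals SPT ordering.
SPT order: [8, 9, 11, 14]
Completion times:
  Job 1: p=8, C=8
  Job 2: p=9, C=17
  Job 3: p=11, C=28
  Job 4: p=14, C=42
Total completion time = 8 + 17 + 28 + 42 = 95

95


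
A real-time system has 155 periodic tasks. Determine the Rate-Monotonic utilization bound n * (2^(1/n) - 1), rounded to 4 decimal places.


Compute 2^(1/155) = 1.0044819312
Subtract 1: 1.0044819312 - 1 = 0.0044819312
Multiply by n: 155 * 0.0044819312 = 0.6946993360
Round to 4 dp: 0.6947

0.6947


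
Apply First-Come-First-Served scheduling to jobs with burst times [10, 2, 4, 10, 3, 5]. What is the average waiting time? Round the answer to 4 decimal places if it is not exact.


FCFS order (as given): [10, 2, 4, 10, 3, 5]
Waiting times:
  Job 1: wait = 0
  Job 2: wait = 10
  Job 3: wait = 12
  Job 4: wait = 16
  Job 5: wait = 26
  Job 6: wait = 29
Sum of waiting times = 93
Average waiting time = 93/6 = 15.5

15.5


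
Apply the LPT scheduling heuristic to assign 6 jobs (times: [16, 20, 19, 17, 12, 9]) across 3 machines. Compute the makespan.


Sort jobs in decreasing order (LPT): [20, 19, 17, 16, 12, 9]
Assign each job to the least loaded machine:
  Machine 1: jobs [20, 9], load = 29
  Machine 2: jobs [19, 12], load = 31
  Machine 3: jobs [17, 16], load = 33
Makespan = max load = 33

33


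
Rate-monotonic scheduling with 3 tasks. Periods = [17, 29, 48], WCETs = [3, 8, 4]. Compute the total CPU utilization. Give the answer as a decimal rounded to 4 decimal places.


Compute individual utilizations (exact fractions):
  Task 1: C/T = 3/17 (approx. 0.1765)
  Task 2: C/T = 8/29 (approx. 0.2759)
  Task 3: C/T = 4/48 = 1/12 (approx. 0.0833)
Total utilization U = 3/17 + 8/29 + 1/12 = 3169/5916
Rounded to 4 decimal places: U = 0.5357
RM (Liu & Layland) bound for 3 tasks = 0.779763; compare with U = 3169/5916 (approx. 0.535666)
U <= bound, so schedulable by RM sufficient condition.

0.5357


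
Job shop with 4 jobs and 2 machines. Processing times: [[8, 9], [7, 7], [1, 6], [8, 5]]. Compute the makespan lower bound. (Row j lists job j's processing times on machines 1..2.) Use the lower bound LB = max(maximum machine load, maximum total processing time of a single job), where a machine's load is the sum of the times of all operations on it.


Machine loads:
  Machine 1: 8 + 7 + 1 + 8 = 24
  Machine 2: 9 + 7 + 6 + 5 = 27
Max machine load = 27
Job totals:
  Job 1: 17
  Job 2: 14
  Job 3: 7
  Job 4: 13
Max job total = 17
Lower bound = max(27, 17) = 27

27


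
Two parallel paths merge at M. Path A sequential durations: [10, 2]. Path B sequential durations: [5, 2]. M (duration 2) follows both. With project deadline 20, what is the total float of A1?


Forward pass: ES(A1) = sum of predecessors on chain A = 0
EF = ES + duration = 0 + 10 = 10
Backward pass: LF(M) = deadline = 20; LS(M) = 20 - 2 = 18
LF(A1) = LS(M) - sum(successors on chain A) = 18 - 2 = 16
LS = LF - duration = 16 - 10 = 6
Total float = LS - ES = 6 - 0 = 6

6


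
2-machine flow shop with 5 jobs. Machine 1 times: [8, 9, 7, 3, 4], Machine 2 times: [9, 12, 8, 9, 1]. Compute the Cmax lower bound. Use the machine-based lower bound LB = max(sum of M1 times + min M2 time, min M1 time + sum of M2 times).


LB1 = sum(M1 times) + min(M2 times) = 31 + 1 = 32
LB2 = min(M1 times) + sum(M2 times) = 3 + 39 = 42
Lower bound = max(LB1, LB2) = max(32, 42) = 42

42


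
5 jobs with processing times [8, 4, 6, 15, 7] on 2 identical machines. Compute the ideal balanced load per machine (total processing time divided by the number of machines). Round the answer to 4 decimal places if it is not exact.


Total processing time = 8 + 4 + 6 + 15 + 7 = 40
Number of machines = 2
Ideal balanced load = 40 / 2 = 20.0

20.0


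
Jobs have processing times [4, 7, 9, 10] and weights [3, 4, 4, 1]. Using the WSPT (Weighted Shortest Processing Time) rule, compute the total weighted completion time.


Compute p/w ratios and sort ascending (WSPT): [(4, 3), (7, 4), (9, 4), (10, 1)]
Compute weighted completion times:
  Job (p=4,w=3): C=4, w*C=3*4=12
  Job (p=7,w=4): C=11, w*C=4*11=44
  Job (p=9,w=4): C=20, w*C=4*20=80
  Job (p=10,w=1): C=30, w*C=1*30=30
Total weighted completion time = 166

166


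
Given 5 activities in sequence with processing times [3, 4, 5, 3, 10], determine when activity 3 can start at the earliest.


Activity 3 starts after activities 1 through 2 complete.
Predecessor durations: [3, 4]
ES = 3 + 4 = 7

7


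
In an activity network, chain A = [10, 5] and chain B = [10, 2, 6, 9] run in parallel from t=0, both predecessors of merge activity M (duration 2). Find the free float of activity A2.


ES(A2) = sum of predecessors on chain A = 10
EF(A2) = ES + duration = 10 + 5 = 15
Successor of A2 is M. ES(M) = max(sum(A), sum(B)) = max(15, 27) = 27
Free float = ES(successor) - EF(current) = 27 - 15 = 12

12


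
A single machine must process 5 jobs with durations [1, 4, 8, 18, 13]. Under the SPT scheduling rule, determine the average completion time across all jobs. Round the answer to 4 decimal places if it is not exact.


Sort jobs by processing time (SPT order): [1, 4, 8, 13, 18]
Compute completion times sequentially:
  Job 1: processing = 1, completes at 1
  Job 2: processing = 4, completes at 5
  Job 3: processing = 8, completes at 13
  Job 4: processing = 13, completes at 26
  Job 5: processing = 18, completes at 44
Sum of completion times = 89
Average completion time = 89/5 = 17.8

17.8


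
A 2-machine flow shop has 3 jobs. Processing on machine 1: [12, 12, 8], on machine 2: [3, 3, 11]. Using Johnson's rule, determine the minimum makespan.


Apply Johnson's rule:
  Group 1 (a <= b): [(3, 8, 11)]
  Group 2 (a > b): [(1, 12, 3), (2, 12, 3)]
Optimal job order: [3, 1, 2]
Schedule:
  Job 3: M1 done at 8, M2 done at 19
  Job 1: M1 done at 20, M2 done at 23
  Job 2: M1 done at 32, M2 done at 35
Makespan = 35

35


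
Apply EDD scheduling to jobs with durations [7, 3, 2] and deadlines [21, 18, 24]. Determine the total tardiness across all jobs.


Sort by due date (EDD order): [(3, 18), (7, 21), (2, 24)]
Compute completion times and tardiness:
  Job 1: p=3, d=18, C=3, tardiness=max(0,3-18)=0
  Job 2: p=7, d=21, C=10, tardiness=max(0,10-21)=0
  Job 3: p=2, d=24, C=12, tardiness=max(0,12-24)=0
Total tardiness = 0

0


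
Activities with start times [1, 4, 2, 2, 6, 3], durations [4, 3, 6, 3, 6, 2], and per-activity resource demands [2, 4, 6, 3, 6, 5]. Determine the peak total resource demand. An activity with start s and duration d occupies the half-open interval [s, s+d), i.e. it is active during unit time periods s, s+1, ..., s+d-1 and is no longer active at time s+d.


Each activity i is active on [start_i, start_i + duration_i).
Compute total resource usage per time slot:
  t=0: active resources = [], total = 0
  t=1: active resources = [2], total = 2
  t=2: active resources = [2, 6, 3], total = 11
  t=3: active resources = [2, 6, 3, 5], total = 16
  t=4: active resources = [2, 4, 6, 3, 5], total = 20
  t=5: active resources = [4, 6], total = 10
  t=6: active resources = [4, 6, 6], total = 16
  t=7: active resources = [6, 6], total = 12
  t=8: active resources = [6], total = 6
  t=9: active resources = [6], total = 6
  t=10: active resources = [6], total = 6
  t=11: active resources = [6], total = 6
Peak resource demand = 20

20


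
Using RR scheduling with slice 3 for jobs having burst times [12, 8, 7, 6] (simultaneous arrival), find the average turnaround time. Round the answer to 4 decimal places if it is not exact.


Time quantum = 3
Execution trace:
  J1 runs 3 units, time = 3
  J2 runs 3 units, time = 6
  J3 runs 3 units, time = 9
  J4 runs 3 units, time = 12
  J1 runs 3 units, time = 15
  J2 runs 3 units, time = 18
  J3 runs 3 units, time = 21
  J4 runs 3 units, time = 24
  J1 runs 3 units, time = 27
  J2 runs 2 units, time = 29
  J3 runs 1 units, time = 30
  J1 runs 3 units, time = 33
Finish times: [33, 29, 30, 24]
Average turnaround = 116/4 = 29.0

29.0


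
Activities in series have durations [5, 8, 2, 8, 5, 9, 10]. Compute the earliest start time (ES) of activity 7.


Activity 7 starts after activities 1 through 6 complete.
Predecessor durations: [5, 8, 2, 8, 5, 9]
ES = 5 + 8 + 2 + 8 + 5 + 9 = 37

37


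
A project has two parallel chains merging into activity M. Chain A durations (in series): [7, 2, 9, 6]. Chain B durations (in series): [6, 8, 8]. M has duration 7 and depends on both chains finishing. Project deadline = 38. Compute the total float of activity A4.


Forward pass: ES(A4) = sum of predecessors on chain A = 18
EF = ES + duration = 18 + 6 = 24
Backward pass: LF(M) = deadline = 38; LS(M) = 38 - 7 = 31
LF(A4) = LS(M) - sum(successors on chain A) = 31 - 0 = 31
LS = LF - duration = 31 - 6 = 25
Total float = LS - ES = 25 - 18 = 7

7


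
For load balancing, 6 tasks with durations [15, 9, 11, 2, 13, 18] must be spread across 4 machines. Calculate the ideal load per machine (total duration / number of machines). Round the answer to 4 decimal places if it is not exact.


Total processing time = 15 + 9 + 11 + 2 + 13 + 18 = 68
Number of machines = 4
Ideal balanced load = 68 / 4 = 17.0

17.0


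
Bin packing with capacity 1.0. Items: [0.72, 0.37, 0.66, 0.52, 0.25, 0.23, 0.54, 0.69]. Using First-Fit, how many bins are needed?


Place items sequentially using First-Fit:
  Item 0.72 -> new Bin 1
  Item 0.37 -> new Bin 2
  Item 0.66 -> new Bin 3
  Item 0.52 -> Bin 2 (now 0.89)
  Item 0.25 -> Bin 1 (now 0.97)
  Item 0.23 -> Bin 3 (now 0.89)
  Item 0.54 -> new Bin 4
  Item 0.69 -> new Bin 5
Total bins used = 5

5


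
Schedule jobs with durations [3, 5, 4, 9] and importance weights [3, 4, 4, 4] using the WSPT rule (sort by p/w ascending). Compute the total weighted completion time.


Compute p/w ratios and sort ascending (WSPT): [(3, 3), (4, 4), (5, 4), (9, 4)]
Compute weighted completion times:
  Job (p=3,w=3): C=3, w*C=3*3=9
  Job (p=4,w=4): C=7, w*C=4*7=28
  Job (p=5,w=4): C=12, w*C=4*12=48
  Job (p=9,w=4): C=21, w*C=4*21=84
Total weighted completion time = 169

169


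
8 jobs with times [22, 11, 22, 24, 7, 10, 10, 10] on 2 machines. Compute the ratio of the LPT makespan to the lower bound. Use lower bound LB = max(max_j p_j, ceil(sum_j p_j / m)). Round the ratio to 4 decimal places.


LPT order: [24, 22, 22, 11, 10, 10, 10, 7]
Machine loads after assignment: [55, 61]
LPT makespan = 61
Lower bound = max(max_job, ceil(total/2)) = max(24, 58) = 58
Ratio = 61 / 58 = 1.0517

1.0517


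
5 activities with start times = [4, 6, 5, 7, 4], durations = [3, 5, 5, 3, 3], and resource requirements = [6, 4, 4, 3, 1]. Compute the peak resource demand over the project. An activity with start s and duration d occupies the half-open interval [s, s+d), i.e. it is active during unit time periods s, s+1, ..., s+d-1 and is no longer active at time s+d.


Each activity i is active on [start_i, start_i + duration_i).
Compute total resource usage per time slot:
  t=0: active resources = [], total = 0
  t=1: active resources = [], total = 0
  t=2: active resources = [], total = 0
  t=3: active resources = [], total = 0
  t=4: active resources = [6, 1], total = 7
  t=5: active resources = [6, 4, 1], total = 11
  t=6: active resources = [6, 4, 4, 1], total = 15
  t=7: active resources = [4, 4, 3], total = 11
  t=8: active resources = [4, 4, 3], total = 11
  t=9: active resources = [4, 4, 3], total = 11
  t=10: active resources = [4], total = 4
Peak resource demand = 15

15


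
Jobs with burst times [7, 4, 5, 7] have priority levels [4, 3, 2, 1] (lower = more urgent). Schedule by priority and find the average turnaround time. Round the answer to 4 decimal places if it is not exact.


Sort by priority (ascending = highest first):
Order: [(1, 7), (2, 5), (3, 4), (4, 7)]
Completion times:
  Priority 1, burst=7, C=7
  Priority 2, burst=5, C=12
  Priority 3, burst=4, C=16
  Priority 4, burst=7, C=23
Average turnaround = 58/4 = 14.5

14.5


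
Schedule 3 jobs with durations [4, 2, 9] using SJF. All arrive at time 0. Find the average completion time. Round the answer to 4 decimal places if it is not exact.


SJF order (ascending): [2, 4, 9]
Completion times:
  Job 1: burst=2, C=2
  Job 2: burst=4, C=6
  Job 3: burst=9, C=15
Average completion = 23/3 = 7.6667

7.6667


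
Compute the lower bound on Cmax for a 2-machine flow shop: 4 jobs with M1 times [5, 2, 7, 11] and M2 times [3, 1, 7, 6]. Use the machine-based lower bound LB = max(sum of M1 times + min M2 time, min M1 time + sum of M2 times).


LB1 = sum(M1 times) + min(M2 times) = 25 + 1 = 26
LB2 = min(M1 times) + sum(M2 times) = 2 + 17 = 19
Lower bound = max(LB1, LB2) = max(26, 19) = 26

26


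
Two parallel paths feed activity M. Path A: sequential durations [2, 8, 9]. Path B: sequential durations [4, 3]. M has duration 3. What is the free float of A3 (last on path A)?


ES(A3) = sum of predecessors on chain A = 10
EF(A3) = ES + duration = 10 + 9 = 19
Successor of A3 is M. ES(M) = max(sum(A), sum(B)) = max(19, 7) = 19
Free float = ES(successor) - EF(current) = 19 - 19 = 0

0


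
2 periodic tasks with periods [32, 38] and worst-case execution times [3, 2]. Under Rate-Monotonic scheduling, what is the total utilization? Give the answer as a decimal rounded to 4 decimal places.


Compute individual utilizations (exact fractions):
  Task 1: C/T = 3/32 (approx. 0.0938)
  Task 2: C/T = 2/38 = 1/19 (approx. 0.0526)
Total utilization U = 3/32 + 1/19 = 89/608
Rounded to 4 decimal places: U = 0.1464
RM (Liu & Layland) bound for 2 tasks = 0.828427; compare with U = 89/608 (approx. 0.146382)
U <= bound, so schedulable by RM sufficient condition.

0.1464


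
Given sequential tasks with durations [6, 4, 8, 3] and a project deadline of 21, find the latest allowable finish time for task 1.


LF(activity 1) = deadline - sum of successor durations
Successors: activities 2 through 4 with durations [4, 8, 3]
Sum of successor durations = 15
LF = 21 - 15 = 6

6


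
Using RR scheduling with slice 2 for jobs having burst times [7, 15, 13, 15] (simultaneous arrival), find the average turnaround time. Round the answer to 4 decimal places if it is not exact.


Time quantum = 2
Execution trace:
  J1 runs 2 units, time = 2
  J2 runs 2 units, time = 4
  J3 runs 2 units, time = 6
  J4 runs 2 units, time = 8
  J1 runs 2 units, time = 10
  J2 runs 2 units, time = 12
  J3 runs 2 units, time = 14
  J4 runs 2 units, time = 16
  J1 runs 2 units, time = 18
  J2 runs 2 units, time = 20
  J3 runs 2 units, time = 22
  J4 runs 2 units, time = 24
  J1 runs 1 units, time = 25
  J2 runs 2 units, time = 27
  J3 runs 2 units, time = 29
  J4 runs 2 units, time = 31
  J2 runs 2 units, time = 33
  J3 runs 2 units, time = 35
  J4 runs 2 units, time = 37
  J2 runs 2 units, time = 39
  J3 runs 2 units, time = 41
  J4 runs 2 units, time = 43
  J2 runs 2 units, time = 45
  J3 runs 1 units, time = 46
  J4 runs 2 units, time = 48
  J2 runs 1 units, time = 49
  J4 runs 1 units, time = 50
Finish times: [25, 49, 46, 50]
Average turnaround = 170/4 = 42.5

42.5


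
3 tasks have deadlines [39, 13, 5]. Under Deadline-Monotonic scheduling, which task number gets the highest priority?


Sort tasks by relative deadline (ascending):
  Task 3: deadline = 5
  Task 2: deadline = 13
  Task 1: deadline = 39
Priority order (highest first): [3, 2, 1]
Highest priority task = 3

3


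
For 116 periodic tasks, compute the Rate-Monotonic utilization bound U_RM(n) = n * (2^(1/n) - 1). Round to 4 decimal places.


Compute 2^(1/116) = 1.0059932951
Subtract 1: 1.0059932951 - 1 = 0.0059932951
Multiply by n: 116 * 0.0059932951 = 0.6952222316
Round to 4 dp: 0.6952

0.6952


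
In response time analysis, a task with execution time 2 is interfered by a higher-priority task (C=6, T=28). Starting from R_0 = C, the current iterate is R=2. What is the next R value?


R_next = C + ceil(R_prev / T_hp) * C_hp
ceil(2 / 28) = ceil(0.0714) = 1
Interference = 1 * 6 = 6
R_next = 2 + 6 = 8

8


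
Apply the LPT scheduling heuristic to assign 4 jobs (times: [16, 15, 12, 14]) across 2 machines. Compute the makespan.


Sort jobs in decreasing order (LPT): [16, 15, 14, 12]
Assign each job to the least loaded machine:
  Machine 1: jobs [16, 12], load = 28
  Machine 2: jobs [15, 14], load = 29
Makespan = max load = 29

29


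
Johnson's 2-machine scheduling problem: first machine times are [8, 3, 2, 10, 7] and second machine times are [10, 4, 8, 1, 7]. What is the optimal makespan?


Apply Johnson's rule:
  Group 1 (a <= b): [(3, 2, 8), (2, 3, 4), (5, 7, 7), (1, 8, 10)]
  Group 2 (a > b): [(4, 10, 1)]
Optimal job order: [3, 2, 5, 1, 4]
Schedule:
  Job 3: M1 done at 2, M2 done at 10
  Job 2: M1 done at 5, M2 done at 14
  Job 5: M1 done at 12, M2 done at 21
  Job 1: M1 done at 20, M2 done at 31
  Job 4: M1 done at 30, M2 done at 32
Makespan = 32

32


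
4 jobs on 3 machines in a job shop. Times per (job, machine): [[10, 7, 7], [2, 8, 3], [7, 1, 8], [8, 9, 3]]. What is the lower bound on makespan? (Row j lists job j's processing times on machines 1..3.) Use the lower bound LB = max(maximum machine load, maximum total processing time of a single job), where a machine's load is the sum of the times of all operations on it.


Machine loads:
  Machine 1: 10 + 2 + 7 + 8 = 27
  Machine 2: 7 + 8 + 1 + 9 = 25
  Machine 3: 7 + 3 + 8 + 3 = 21
Max machine load = 27
Job totals:
  Job 1: 24
  Job 2: 13
  Job 3: 16
  Job 4: 20
Max job total = 24
Lower bound = max(27, 24) = 27

27


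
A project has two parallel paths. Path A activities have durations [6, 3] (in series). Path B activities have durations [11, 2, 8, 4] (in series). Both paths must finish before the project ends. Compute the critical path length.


Path A total = 6 + 3 = 9
Path B total = 11 + 2 + 8 + 4 = 25
Critical path = longest path = max(9, 25) = 25

25


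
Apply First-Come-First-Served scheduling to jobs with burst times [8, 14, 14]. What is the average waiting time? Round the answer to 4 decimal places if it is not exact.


FCFS order (as given): [8, 14, 14]
Waiting times:
  Job 1: wait = 0
  Job 2: wait = 8
  Job 3: wait = 22
Sum of waiting times = 30
Average waiting time = 30/3 = 10.0

10.0


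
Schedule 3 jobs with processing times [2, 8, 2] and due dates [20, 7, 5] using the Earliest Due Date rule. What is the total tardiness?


Sort by due date (EDD order): [(2, 5), (8, 7), (2, 20)]
Compute completion times and tardiness:
  Job 1: p=2, d=5, C=2, tardiness=max(0,2-5)=0
  Job 2: p=8, d=7, C=10, tardiness=max(0,10-7)=3
  Job 3: p=2, d=20, C=12, tardiness=max(0,12-20)=0
Total tardiness = 3

3


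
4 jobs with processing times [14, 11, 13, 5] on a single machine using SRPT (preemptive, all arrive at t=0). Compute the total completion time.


Since all jobs arrive at t=0, SRPT equals SPT ordering.
SPT order: [5, 11, 13, 14]
Completion times:
  Job 1: p=5, C=5
  Job 2: p=11, C=16
  Job 3: p=13, C=29
  Job 4: p=14, C=43
Total completion time = 5 + 16 + 29 + 43 = 93

93


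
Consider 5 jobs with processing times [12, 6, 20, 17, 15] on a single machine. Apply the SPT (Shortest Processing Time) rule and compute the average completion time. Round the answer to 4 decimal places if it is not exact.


Sort jobs by processing time (SPT order): [6, 12, 15, 17, 20]
Compute completion times sequentially:
  Job 1: processing = 6, completes at 6
  Job 2: processing = 12, completes at 18
  Job 3: processing = 15, completes at 33
  Job 4: processing = 17, completes at 50
  Job 5: processing = 20, completes at 70
Sum of completion times = 177
Average completion time = 177/5 = 35.4

35.4


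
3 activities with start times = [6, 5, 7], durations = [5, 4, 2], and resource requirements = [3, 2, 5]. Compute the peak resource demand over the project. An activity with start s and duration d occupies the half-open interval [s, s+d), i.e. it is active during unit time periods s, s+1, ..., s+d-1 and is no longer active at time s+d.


Each activity i is active on [start_i, start_i + duration_i).
Compute total resource usage per time slot:
  t=0: active resources = [], total = 0
  t=1: active resources = [], total = 0
  t=2: active resources = [], total = 0
  t=3: active resources = [], total = 0
  t=4: active resources = [], total = 0
  t=5: active resources = [2], total = 2
  t=6: active resources = [3, 2], total = 5
  t=7: active resources = [3, 2, 5], total = 10
  t=8: active resources = [3, 2, 5], total = 10
  t=9: active resources = [3], total = 3
  t=10: active resources = [3], total = 3
Peak resource demand = 10

10
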